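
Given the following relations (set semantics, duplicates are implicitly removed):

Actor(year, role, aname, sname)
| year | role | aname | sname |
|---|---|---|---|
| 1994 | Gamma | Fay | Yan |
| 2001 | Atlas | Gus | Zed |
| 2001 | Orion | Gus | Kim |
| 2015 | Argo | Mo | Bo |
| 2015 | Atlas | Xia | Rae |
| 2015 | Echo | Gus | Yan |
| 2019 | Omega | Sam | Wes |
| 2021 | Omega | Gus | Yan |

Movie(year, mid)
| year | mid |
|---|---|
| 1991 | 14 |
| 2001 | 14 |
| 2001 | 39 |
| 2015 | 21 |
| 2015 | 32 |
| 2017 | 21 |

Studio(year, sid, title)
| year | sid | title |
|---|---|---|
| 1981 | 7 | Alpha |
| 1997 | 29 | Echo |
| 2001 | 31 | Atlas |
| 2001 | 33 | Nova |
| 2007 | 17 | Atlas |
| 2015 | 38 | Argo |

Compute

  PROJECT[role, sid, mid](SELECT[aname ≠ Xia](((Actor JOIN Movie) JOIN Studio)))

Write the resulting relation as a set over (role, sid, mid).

Joining Actor and Movie on year yields {(2001, Atlas, Gus, Zed, 14), (2001, Atlas, Gus, Zed, 39), (2001, Orion, Gus, Kim, 14), (2001, Orion, Gus, Kim, 39), (2015, Argo, Mo, Bo, 21), (2015, Argo, Mo, Bo, 32), (2015, Atlas, Xia, Rae, 21), (2015, Atlas, Xia, Rae, 32), (2015, Echo, Gus, Yan, 21), (2015, Echo, Gus, Yan, 32)}.
Joining (Actor JOIN Movie) and Studio on year yields {(2001, Atlas, Gus, Zed, 14, 31, Atlas), (2001, Atlas, Gus, Zed, 14, 33, Nova), (2001, Atlas, Gus, Zed, 39, 31, Atlas), (2001, Atlas, Gus, Zed, 39, 33, Nova), (2001, Orion, Gus, Kim, 14, 31, Atlas), (2001, Orion, Gus, Kim, 14, 33, Nova), (2001, Orion, Gus, Kim, 39, 31, Atlas), (2001, Orion, Gus, Kim, 39, 33, Nova), (2015, Argo, Mo, Bo, 21, 38, Argo), (2015, Argo, Mo, Bo, 32, 38, Argo), (2015, Atlas, Xia, Rae, 21, 38, Argo), (2015, Atlas, Xia, Rae, 32, 38, Argo), (2015, Echo, Gus, Yan, 21, 38, Argo), (2015, Echo, Gus, Yan, 32, 38, Argo)}.
Filtering on aname ≠ Xia leaves {(2001, Atlas, Gus, Zed, 14, 31, Atlas), (2001, Atlas, Gus, Zed, 14, 33, Nova), (2001, Atlas, Gus, Zed, 39, 31, Atlas), (2001, Atlas, Gus, Zed, 39, 33, Nova), (2001, Orion, Gus, Kim, 14, 31, Atlas), (2001, Orion, Gus, Kim, 14, 33, Nova), (2001, Orion, Gus, Kim, 39, 31, Atlas), (2001, Orion, Gus, Kim, 39, 33, Nova), (2015, Argo, Mo, Bo, 21, 38, Argo), (2015, Argo, Mo, Bo, 32, 38, Argo), (2015, Echo, Gus, Yan, 21, 38, Argo), (2015, Echo, Gus, Yan, 32, 38, Argo)}.
π_{role, sid, mid} gives {(Argo, 38, 21), (Argo, 38, 32), (Atlas, 31, 14), (Atlas, 31, 39), (Atlas, 33, 14), (Atlas, 33, 39), (Echo, 38, 21), (Echo, 38, 32), (Orion, 31, 14), (Orion, 31, 39), (Orion, 33, 14), (Orion, 33, 39)}.

{(Argo, 38, 21), (Argo, 38, 32), (Atlas, 31, 14), (Atlas, 31, 39), (Atlas, 33, 14), (Atlas, 33, 39), (Echo, 38, 21), (Echo, 38, 32), (Orion, 31, 14), (Orion, 31, 39), (Orion, 33, 14), (Orion, 33, 39)}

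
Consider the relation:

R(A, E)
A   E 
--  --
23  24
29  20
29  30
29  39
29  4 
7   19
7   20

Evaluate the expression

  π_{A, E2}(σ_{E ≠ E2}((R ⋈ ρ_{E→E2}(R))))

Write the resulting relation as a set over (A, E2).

{(29, 20), (29, 30), (29, 39), (29, 4), (7, 19), (7, 20)}

ρ[E→E2]: schema becomes (A, E2); tuples unchanged.
Joining R and ρ_{E→E2}(R) on A yields {(23, 24, 24), (29, 20, 20), (29, 20, 30), (29, 20, 39), (29, 20, 4), (29, 30, 20), (29, 30, 30), (29, 30, 39), (29, 30, 4), (29, 39, 20), (29, 39, 30), (29, 39, 39), (29, 39, 4), (29, 4, 20), (29, 4, 30), (29, 4, 39), (29, 4, 4), (7, 19, 19), (7, 19, 20), (7, 20, 19), (7, 20, 20)}.
Apply σ_{E ≠ E2}; surviving tuples: {(29, 20, 30), (29, 20, 39), (29, 20, 4), (29, 30, 20), (29, 30, 39), (29, 30, 4), (29, 39, 20), (29, 39, 30), (29, 39, 4), (29, 4, 20), (29, 4, 30), (29, 4, 39), (7, 19, 20), (7, 20, 19)}
π[A, E2]: project onto (A, E2) (8 duplicate(s) eliminated) → {(29, 20), (29, 30), (29, 39), (29, 4), (7, 19), (7, 20)}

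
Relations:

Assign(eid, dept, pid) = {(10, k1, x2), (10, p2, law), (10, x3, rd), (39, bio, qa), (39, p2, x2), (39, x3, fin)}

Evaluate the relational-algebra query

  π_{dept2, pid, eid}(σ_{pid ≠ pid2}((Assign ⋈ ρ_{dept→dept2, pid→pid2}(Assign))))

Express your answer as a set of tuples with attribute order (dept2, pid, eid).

{(bio, fin, 39), (bio, x2, 39), (k1, law, 10), (k1, rd, 10), (p2, fin, 39), (p2, qa, 39), (p2, rd, 10), (p2, x2, 10), (x3, law, 10), (x3, qa, 39), (x3, x2, 10), (x3, x2, 39)}

ρ[dept→dept2, pid→pid2]: schema becomes (eid, dept2, pid2); tuples unchanged.
Assign ⋈ ρ_{dept→dept2, pid→pid2}(Assign) (natural join on eid): {(10, k1, x2, k1, x2), (10, k1, x2, p2, law), (10, k1, x2, x3, rd), (10, p2, law, k1, x2), (10, p2, law, p2, law), (10, p2, law, x3, rd), (10, x3, rd, k1, x2), (10, x3, rd, p2, law), (10, x3, rd, x3, rd), (39, bio, qa, bio, qa), (39, bio, qa, p2, x2), (39, bio, qa, x3, fin), (39, p2, x2, bio, qa), (39, p2, x2, p2, x2), (39, p2, x2, x3, fin), (39, x3, fin, bio, qa), (39, x3, fin, p2, x2), (39, x3, fin, x3, fin)}
Selection pid ≠ pid2: {(10, k1, x2, p2, law), (10, k1, x2, x3, rd), (10, p2, law, k1, x2), (10, p2, law, x3, rd), (10, x3, rd, k1, x2), (10, x3, rd, p2, law), (39, bio, qa, p2, x2), (39, bio, qa, x3, fin), (39, p2, x2, bio, qa), (39, p2, x2, x3, fin), (39, x3, fin, bio, qa), (39, x3, fin, p2, x2)}
π[dept2, pid, eid]: project onto (dept2, pid, eid) → {(bio, fin, 39), (bio, x2, 39), (k1, law, 10), (k1, rd, 10), (p2, fin, 39), (p2, qa, 39), (p2, rd, 10), (p2, x2, 10), (x3, law, 10), (x3, qa, 39), (x3, x2, 10), (x3, x2, 39)}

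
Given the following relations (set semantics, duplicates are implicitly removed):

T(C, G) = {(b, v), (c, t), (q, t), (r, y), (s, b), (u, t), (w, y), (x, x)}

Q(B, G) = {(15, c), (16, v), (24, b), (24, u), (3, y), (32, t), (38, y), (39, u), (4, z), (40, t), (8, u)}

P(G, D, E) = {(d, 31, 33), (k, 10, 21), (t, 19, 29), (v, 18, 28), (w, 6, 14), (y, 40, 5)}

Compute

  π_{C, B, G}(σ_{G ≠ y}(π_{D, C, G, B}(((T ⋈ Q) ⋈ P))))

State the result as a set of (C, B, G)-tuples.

Joining T and Q on G yields {(b, v, 16), (c, t, 32), (c, t, 40), (q, t, 32), (q, t, 40), (r, y, 3), (r, y, 38), (s, b, 24), (u, t, 32), (u, t, 40), (w, y, 3), (w, y, 38)}.
Joining (T ⋈ Q) and P on G yields {(b, v, 16, 18, 28), (c, t, 32, 19, 29), (c, t, 40, 19, 29), (q, t, 32, 19, 29), (q, t, 40, 19, 29), (r, y, 3, 40, 5), (r, y, 38, 40, 5), (u, t, 32, 19, 29), (u, t, 40, 19, 29), (w, y, 3, 40, 5), (w, y, 38, 40, 5)}.
Projecting to D, C, G, B: {(18, b, v, 16), (19, c, t, 32), (19, c, t, 40), (19, q, t, 32), (19, q, t, 40), (19, u, t, 32), (19, u, t, 40), (40, r, y, 3), (40, r, y, 38), (40, w, y, 3), (40, w, y, 38)}
Filtering on G ≠ y leaves {(18, b, v, 16), (19, c, t, 32), (19, c, t, 40), (19, q, t, 32), (19, q, t, 40), (19, u, t, 32), (19, u, t, 40)}.
Projecting to C, B, G: {(b, 16, v), (c, 32, t), (c, 40, t), (q, 32, t), (q, 40, t), (u, 32, t), (u, 40, t)}

{(b, 16, v), (c, 32, t), (c, 40, t), (q, 32, t), (q, 40, t), (u, 32, t), (u, 40, t)}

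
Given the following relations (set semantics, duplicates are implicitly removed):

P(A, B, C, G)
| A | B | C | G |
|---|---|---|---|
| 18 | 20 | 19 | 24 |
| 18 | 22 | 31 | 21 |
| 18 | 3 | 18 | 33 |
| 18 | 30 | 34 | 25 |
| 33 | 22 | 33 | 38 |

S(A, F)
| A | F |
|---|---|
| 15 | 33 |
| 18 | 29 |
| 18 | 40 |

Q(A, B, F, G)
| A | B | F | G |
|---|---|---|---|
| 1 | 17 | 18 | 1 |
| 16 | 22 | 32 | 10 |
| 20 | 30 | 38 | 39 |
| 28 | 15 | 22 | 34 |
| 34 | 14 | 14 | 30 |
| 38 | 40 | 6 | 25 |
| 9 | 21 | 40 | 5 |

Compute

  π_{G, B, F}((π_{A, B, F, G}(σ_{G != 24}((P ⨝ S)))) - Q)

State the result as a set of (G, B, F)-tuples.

{(21, 22, 29), (21, 22, 40), (25, 30, 29), (25, 30, 40), (33, 3, 29), (33, 3, 40)}

P ⋈ S (natural join on A): {(18, 20, 19, 24, 29), (18, 20, 19, 24, 40), (18, 22, 31, 21, 29), (18, 22, 31, 21, 40), (18, 3, 18, 33, 29), (18, 3, 18, 33, 40), (18, 30, 34, 25, 29), (18, 30, 34, 25, 40)}
Filtering on G != 24 leaves {(18, 22, 31, 21, 29), (18, 22, 31, 21, 40), (18, 3, 18, 33, 29), (18, 3, 18, 33, 40), (18, 30, 34, 25, 29), (18, 30, 34, 25, 40)}.
Keep only column(s) A, B, F, G: {(18, 22, 29, 21), (18, 22, 40, 21), (18, 3, 29, 33), (18, 3, 40, 33), (18, 30, 29, 25), (18, 30, 40, 25)}
Set difference of the two operands is {(18, 22, 29, 21), (18, 22, 40, 21), (18, 3, 29, 33), (18, 3, 40, 33), (18, 30, 29, 25), (18, 30, 40, 25)}.
Keep only column(s) G, B, F: {(21, 22, 29), (21, 22, 40), (25, 30, 29), (25, 30, 40), (33, 3, 29), (33, 3, 40)}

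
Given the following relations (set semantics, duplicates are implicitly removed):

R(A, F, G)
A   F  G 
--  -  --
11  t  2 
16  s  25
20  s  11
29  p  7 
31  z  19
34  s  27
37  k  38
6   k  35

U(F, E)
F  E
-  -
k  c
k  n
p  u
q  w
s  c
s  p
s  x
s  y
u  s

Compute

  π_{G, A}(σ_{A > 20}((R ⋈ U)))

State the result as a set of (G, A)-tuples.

Joining R and U on F yields {(16, s, 25, c), (16, s, 25, p), (16, s, 25, x), (16, s, 25, y), (20, s, 11, c), (20, s, 11, p), (20, s, 11, x), (20, s, 11, y), (29, p, 7, u), (34, s, 27, c), (34, s, 27, p), (34, s, 27, x), (34, s, 27, y), (37, k, 38, c), (37, k, 38, n), (6, k, 35, c), (6, k, 35, n)}.
Filtering on A > 20 leaves {(29, p, 7, u), (34, s, 27, c), (34, s, 27, p), (34, s, 27, x), (34, s, 27, y), (37, k, 38, c), (37, k, 38, n)}.
Projecting to G, A (4 duplicate(s) eliminated): {(27, 34), (38, 37), (7, 29)}

{(27, 34), (38, 37), (7, 29)}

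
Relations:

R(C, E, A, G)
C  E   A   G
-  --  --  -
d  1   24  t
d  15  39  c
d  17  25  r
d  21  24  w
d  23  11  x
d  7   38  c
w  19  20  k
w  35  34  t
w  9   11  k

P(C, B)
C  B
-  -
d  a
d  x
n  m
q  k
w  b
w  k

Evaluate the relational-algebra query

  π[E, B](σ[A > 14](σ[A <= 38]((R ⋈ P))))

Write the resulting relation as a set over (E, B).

Natural join on C: {(d, 1, 24, t, a), (d, 1, 24, t, x), (d, 15, 39, c, a), (d, 15, 39, c, x), (d, 17, 25, r, a), (d, 17, 25, r, x), (d, 21, 24, w, a), (d, 21, 24, w, x), (d, 23, 11, x, a), (d, 23, 11, x, x), (d, 7, 38, c, a), (d, 7, 38, c, x), (w, 19, 20, k, b), (w, 19, 20, k, k), (w, 35, 34, t, b), (w, 35, 34, t, k), (w, 9, 11, k, b), (w, 9, 11, k, k)}
σ[A <= 38]: keep tuples satisfying A <= 38 → {(d, 1, 24, t, a), (d, 1, 24, t, x), (d, 17, 25, r, a), (d, 17, 25, r, x), (d, 21, 24, w, a), (d, 21, 24, w, x), (d, 23, 11, x, a), (d, 23, 11, x, x), (d, 7, 38, c, a), (d, 7, 38, c, x), (w, 19, 20, k, b), (w, 19, 20, k, k), (w, 35, 34, t, b), (w, 35, 34, t, k), (w, 9, 11, k, b), (w, 9, 11, k, k)}
σ[A > 14]: keep tuples satisfying A > 14 → {(d, 1, 24, t, a), (d, 1, 24, t, x), (d, 17, 25, r, a), (d, 17, 25, r, x), (d, 21, 24, w, a), (d, 21, 24, w, x), (d, 7, 38, c, a), (d, 7, 38, c, x), (w, 19, 20, k, b), (w, 19, 20, k, k), (w, 35, 34, t, b), (w, 35, 34, t, k)}
π[E, B]: project onto (E, B) → {(1, a), (1, x), (17, a), (17, x), (19, b), (19, k), (21, a), (21, x), (35, b), (35, k), (7, a), (7, x)}

{(1, a), (1, x), (17, a), (17, x), (19, b), (19, k), (21, a), (21, x), (35, b), (35, k), (7, a), (7, x)}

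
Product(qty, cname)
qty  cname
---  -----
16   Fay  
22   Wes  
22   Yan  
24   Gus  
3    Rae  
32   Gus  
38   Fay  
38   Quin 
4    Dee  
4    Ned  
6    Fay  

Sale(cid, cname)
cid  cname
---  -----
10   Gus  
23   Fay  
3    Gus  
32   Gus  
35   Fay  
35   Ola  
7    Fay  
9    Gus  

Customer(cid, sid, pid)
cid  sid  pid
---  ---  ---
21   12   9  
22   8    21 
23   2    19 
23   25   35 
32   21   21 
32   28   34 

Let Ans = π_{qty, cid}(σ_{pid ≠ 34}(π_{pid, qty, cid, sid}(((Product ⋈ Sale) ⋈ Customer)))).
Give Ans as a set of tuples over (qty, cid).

Natural join on cname: {(16, Fay, 23), (16, Fay, 35), (16, Fay, 7), (24, Gus, 10), (24, Gus, 3), (24, Gus, 32), (24, Gus, 9), (32, Gus, 10), (32, Gus, 3), (32, Gus, 32), (32, Gus, 9), (38, Fay, 23), (38, Fay, 35), (38, Fay, 7), (6, Fay, 23), (6, Fay, 35), (6, Fay, 7)}
Natural join on cid: {(16, Fay, 23, 2, 19), (16, Fay, 23, 25, 35), (24, Gus, 32, 21, 21), (24, Gus, 32, 28, 34), (32, Gus, 32, 21, 21), (32, Gus, 32, 28, 34), (38, Fay, 23, 2, 19), (38, Fay, 23, 25, 35), (6, Fay, 23, 2, 19), (6, Fay, 23, 25, 35)}
π_{pid, qty, cid, sid} gives {(19, 16, 23, 2), (19, 38, 23, 2), (19, 6, 23, 2), (21, 24, 32, 21), (21, 32, 32, 21), (34, 24, 32, 28), (34, 32, 32, 28), (35, 16, 23, 25), (35, 38, 23, 25), (35, 6, 23, 25)}.
Filtering on pid ≠ 34 leaves {(19, 16, 23, 2), (19, 38, 23, 2), (19, 6, 23, 2), (21, 24, 32, 21), (21, 32, 32, 21), (35, 16, 23, 25), (35, 38, 23, 25), (35, 6, 23, 25)}.
π_{qty, cid} gives {(16, 23), (24, 32), (32, 32), (38, 23), (6, 23)} (3 duplicate(s) eliminated).

{(16, 23), (24, 32), (32, 32), (38, 23), (6, 23)}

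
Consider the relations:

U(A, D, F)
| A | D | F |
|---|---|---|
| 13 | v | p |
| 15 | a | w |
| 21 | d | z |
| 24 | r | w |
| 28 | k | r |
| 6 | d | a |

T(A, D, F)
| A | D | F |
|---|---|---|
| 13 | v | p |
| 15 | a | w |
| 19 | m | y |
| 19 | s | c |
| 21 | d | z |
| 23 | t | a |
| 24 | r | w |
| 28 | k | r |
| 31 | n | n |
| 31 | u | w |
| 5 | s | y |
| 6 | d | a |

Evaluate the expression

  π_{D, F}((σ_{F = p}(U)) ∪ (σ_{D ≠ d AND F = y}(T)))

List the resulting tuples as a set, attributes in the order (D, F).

{(m, y), (s, y), (v, p)}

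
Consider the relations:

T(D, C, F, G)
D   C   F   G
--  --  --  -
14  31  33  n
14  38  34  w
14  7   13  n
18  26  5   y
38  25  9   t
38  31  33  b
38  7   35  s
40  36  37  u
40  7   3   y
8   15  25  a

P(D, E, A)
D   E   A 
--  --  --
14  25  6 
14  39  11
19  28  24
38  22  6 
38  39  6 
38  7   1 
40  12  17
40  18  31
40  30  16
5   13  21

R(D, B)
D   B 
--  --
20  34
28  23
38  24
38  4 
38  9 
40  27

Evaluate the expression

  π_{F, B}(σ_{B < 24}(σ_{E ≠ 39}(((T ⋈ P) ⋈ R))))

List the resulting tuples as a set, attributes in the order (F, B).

Natural join on D: {(14, 31, 33, n, 25, 6), (14, 31, 33, n, 39, 11), (14, 38, 34, w, 25, 6), (14, 38, 34, w, 39, 11), (14, 7, 13, n, 25, 6), (14, 7, 13, n, 39, 11), (38, 25, 9, t, 22, 6), (38, 25, 9, t, 39, 6), (38, 25, 9, t, 7, 1), (38, 31, 33, b, 22, 6), (38, 31, 33, b, 39, 6), (38, 31, 33, b, 7, 1), (38, 7, 35, s, 22, 6), (38, 7, 35, s, 39, 6), (38, 7, 35, s, 7, 1), (40, 36, 37, u, 12, 17), (40, 36, 37, u, 18, 31), (40, 36, 37, u, 30, 16), (40, 7, 3, y, 12, 17), (40, 7, 3, y, 18, 31), (40, 7, 3, y, 30, 16)}
Natural join on D: {(38, 25, 9, t, 22, 6, 24), (38, 25, 9, t, 22, 6, 4), (38, 25, 9, t, 22, 6, 9), (38, 25, 9, t, 39, 6, 24), (38, 25, 9, t, 39, 6, 4), (38, 25, 9, t, 39, 6, 9), (38, 25, 9, t, 7, 1, 24), (38, 25, 9, t, 7, 1, 4), (38, 25, 9, t, 7, 1, 9), (38, 31, 33, b, 22, 6, 24), (38, 31, 33, b, 22, 6, 4), (38, 31, 33, b, 22, 6, 9), (38, 31, 33, b, 39, 6, 24), (38, 31, 33, b, 39, 6, 4), (38, 31, 33, b, 39, 6, 9), (38, 31, 33, b, 7, 1, 24), (38, 31, 33, b, 7, 1, 4), (38, 31, 33, b, 7, 1, 9), (38, 7, 35, s, 22, 6, 24), (38, 7, 35, s, 22, 6, 4), (38, 7, 35, s, 22, 6, 9), (38, 7, 35, s, 39, 6, 24), (38, 7, 35, s, 39, 6, 4), (38, 7, 35, s, 39, 6, 9), (38, 7, 35, s, 7, 1, 24), (38, 7, 35, s, 7, 1, 4), (38, 7, 35, s, 7, 1, 9), (40, 36, 37, u, 12, 17, 27), (40, 36, 37, u, 18, 31, 27), (40, 36, 37, u, 30, 16, 27), (40, 7, 3, y, 12, 17, 27), (40, 7, 3, y, 18, 31, 27), (40, 7, 3, y, 30, 16, 27)}
σ[E ≠ 39]: keep tuples satisfying E ≠ 39 → {(38, 25, 9, t, 22, 6, 24), (38, 25, 9, t, 22, 6, 4), (38, 25, 9, t, 22, 6, 9), (38, 25, 9, t, 7, 1, 24), (38, 25, 9, t, 7, 1, 4), (38, 25, 9, t, 7, 1, 9), (38, 31, 33, b, 22, 6, 24), (38, 31, 33, b, 22, 6, 4), (38, 31, 33, b, 22, 6, 9), (38, 31, 33, b, 7, 1, 24), (38, 31, 33, b, 7, 1, 4), (38, 31, 33, b, 7, 1, 9), (38, 7, 35, s, 22, 6, 24), (38, 7, 35, s, 22, 6, 4), (38, 7, 35, s, 22, 6, 9), (38, 7, 35, s, 7, 1, 24), (38, 7, 35, s, 7, 1, 4), (38, 7, 35, s, 7, 1, 9), (40, 36, 37, u, 12, 17, 27), (40, 36, 37, u, 18, 31, 27), (40, 36, 37, u, 30, 16, 27), (40, 7, 3, y, 12, 17, 27), (40, 7, 3, y, 18, 31, 27), (40, 7, 3, y, 30, 16, 27)}
σ[B < 24]: keep tuples satisfying B < 24 → {(38, 25, 9, t, 22, 6, 4), (38, 25, 9, t, 22, 6, 9), (38, 25, 9, t, 7, 1, 4), (38, 25, 9, t, 7, 1, 9), (38, 31, 33, b, 22, 6, 4), (38, 31, 33, b, 22, 6, 9), (38, 31, 33, b, 7, 1, 4), (38, 31, 33, b, 7, 1, 9), (38, 7, 35, s, 22, 6, 4), (38, 7, 35, s, 22, 6, 9), (38, 7, 35, s, 7, 1, 4), (38, 7, 35, s, 7, 1, 9)}
Projecting to F, B (6 duplicate(s) eliminated): {(33, 4), (33, 9), (35, 4), (35, 9), (9, 4), (9, 9)}

{(33, 4), (33, 9), (35, 4), (35, 9), (9, 4), (9, 9)}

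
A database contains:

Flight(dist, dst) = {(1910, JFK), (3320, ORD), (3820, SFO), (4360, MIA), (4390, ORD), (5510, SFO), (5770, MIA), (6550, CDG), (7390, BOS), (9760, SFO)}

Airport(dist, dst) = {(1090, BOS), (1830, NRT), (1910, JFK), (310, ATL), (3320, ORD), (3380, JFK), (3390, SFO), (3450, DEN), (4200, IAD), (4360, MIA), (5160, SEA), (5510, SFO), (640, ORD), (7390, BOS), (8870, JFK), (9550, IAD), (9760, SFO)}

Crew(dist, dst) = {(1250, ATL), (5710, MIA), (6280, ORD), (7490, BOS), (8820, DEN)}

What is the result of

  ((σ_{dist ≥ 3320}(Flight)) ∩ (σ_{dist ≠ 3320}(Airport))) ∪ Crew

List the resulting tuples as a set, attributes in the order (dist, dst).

σ[dist ≥ 3320]: keep tuples satisfying dist ≥ 3320 → {(3320, ORD), (3820, SFO), (4360, MIA), (4390, ORD), (5510, SFO), (5770, MIA), (6550, CDG), (7390, BOS), (9760, SFO)}
σ[dist ≠ 3320]: keep tuples satisfying dist ≠ 3320 → {(1090, BOS), (1830, NRT), (1910, JFK), (310, ATL), (3380, JFK), (3390, SFO), (3450, DEN), (4200, IAD), (4360, MIA), (5160, SEA), (5510, SFO), (640, ORD), (7390, BOS), (8870, JFK), (9550, IAD), (9760, SFO)}
Set intersection of the two operands is {(4360, MIA), (5510, SFO), (7390, BOS), (9760, SFO)}.
Set union of the two operands is {(1250, ATL), (4360, MIA), (5510, SFO), (5710, MIA), (6280, ORD), (7390, BOS), (7490, BOS), (8820, DEN), (9760, SFO)}.

{(1250, ATL), (4360, MIA), (5510, SFO), (5710, MIA), (6280, ORD), (7390, BOS), (7490, BOS), (8820, DEN), (9760, SFO)}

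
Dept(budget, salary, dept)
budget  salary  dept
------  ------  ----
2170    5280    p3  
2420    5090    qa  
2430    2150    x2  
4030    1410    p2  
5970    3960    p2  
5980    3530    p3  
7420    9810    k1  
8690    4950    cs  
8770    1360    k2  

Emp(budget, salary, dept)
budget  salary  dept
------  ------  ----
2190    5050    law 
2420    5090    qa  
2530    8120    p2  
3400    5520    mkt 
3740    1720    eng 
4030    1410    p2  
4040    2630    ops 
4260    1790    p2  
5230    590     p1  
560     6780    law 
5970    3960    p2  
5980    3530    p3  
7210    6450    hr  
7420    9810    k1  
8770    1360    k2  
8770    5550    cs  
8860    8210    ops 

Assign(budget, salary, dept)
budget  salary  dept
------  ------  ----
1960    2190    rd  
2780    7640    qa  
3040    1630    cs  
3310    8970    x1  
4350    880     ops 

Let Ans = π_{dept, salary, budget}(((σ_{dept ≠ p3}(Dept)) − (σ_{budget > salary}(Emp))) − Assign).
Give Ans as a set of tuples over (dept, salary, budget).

Selection dept ≠ p3: {(2420, 5090, qa), (2430, 2150, x2), (4030, 1410, p2), (5970, 3960, p2), (7420, 9810, k1), (8690, 4950, cs), (8770, 1360, k2)}
Selection budget > salary: {(3740, 1720, eng), (4030, 1410, p2), (4040, 2630, ops), (4260, 1790, p2), (5230, 590, p1), (5970, 3960, p2), (5980, 3530, p3), (7210, 6450, hr), (8770, 1360, k2), (8770, 5550, cs), (8860, 8210, ops)}
Set difference of the two operands is {(2420, 5090, qa), (2430, 2150, x2), (7420, 9810, k1), (8690, 4950, cs)}.
Set difference of the two operands is {(2420, 5090, qa), (2430, 2150, x2), (7420, 9810, k1), (8690, 4950, cs)}.
Keep only column(s) dept, salary, budget: {(cs, 4950, 8690), (k1, 9810, 7420), (qa, 5090, 2420), (x2, 2150, 2430)}

{(cs, 4950, 8690), (k1, 9810, 7420), (qa, 5090, 2420), (x2, 2150, 2430)}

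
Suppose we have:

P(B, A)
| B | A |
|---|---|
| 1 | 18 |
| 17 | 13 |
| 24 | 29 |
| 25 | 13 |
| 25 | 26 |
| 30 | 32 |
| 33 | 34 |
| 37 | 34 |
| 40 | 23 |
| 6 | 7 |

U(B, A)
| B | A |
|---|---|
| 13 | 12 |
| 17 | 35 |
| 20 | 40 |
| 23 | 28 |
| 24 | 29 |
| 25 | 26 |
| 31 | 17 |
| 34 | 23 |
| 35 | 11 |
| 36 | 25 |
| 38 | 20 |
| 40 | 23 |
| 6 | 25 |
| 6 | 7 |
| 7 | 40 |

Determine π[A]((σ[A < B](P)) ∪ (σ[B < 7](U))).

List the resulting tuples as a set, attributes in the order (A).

{13, 23, 25, 34, 7}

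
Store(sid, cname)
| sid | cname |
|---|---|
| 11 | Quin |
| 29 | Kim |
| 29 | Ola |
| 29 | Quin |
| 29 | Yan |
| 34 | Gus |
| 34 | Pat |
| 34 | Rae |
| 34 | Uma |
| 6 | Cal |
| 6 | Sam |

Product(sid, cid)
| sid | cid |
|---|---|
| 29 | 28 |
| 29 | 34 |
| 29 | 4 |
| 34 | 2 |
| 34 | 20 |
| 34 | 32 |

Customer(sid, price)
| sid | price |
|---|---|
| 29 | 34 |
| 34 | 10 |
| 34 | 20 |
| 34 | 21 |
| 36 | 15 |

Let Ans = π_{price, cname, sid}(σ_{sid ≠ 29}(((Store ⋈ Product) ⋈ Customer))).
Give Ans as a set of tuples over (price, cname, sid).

{(10, Gus, 34), (10, Pat, 34), (10, Rae, 34), (10, Uma, 34), (20, Gus, 34), (20, Pat, 34), (20, Rae, 34), (20, Uma, 34), (21, Gus, 34), (21, Pat, 34), (21, Rae, 34), (21, Uma, 34)}

Store ⋈ Product (natural join on sid): {(29, Kim, 28), (29, Kim, 34), (29, Kim, 4), (29, Ola, 28), (29, Ola, 34), (29, Ola, 4), (29, Quin, 28), (29, Quin, 34), (29, Quin, 4), (29, Yan, 28), (29, Yan, 34), (29, Yan, 4), (34, Gus, 2), (34, Gus, 20), (34, Gus, 32), (34, Pat, 2), (34, Pat, 20), (34, Pat, 32), (34, Rae, 2), (34, Rae, 20), (34, Rae, 32), (34, Uma, 2), (34, Uma, 20), (34, Uma, 32)}
(Store ⋈ Product) ⋈ Customer (natural join on sid): {(29, Kim, 28, 34), (29, Kim, 34, 34), (29, Kim, 4, 34), (29, Ola, 28, 34), (29, Ola, 34, 34), (29, Ola, 4, 34), (29, Quin, 28, 34), (29, Quin, 34, 34), (29, Quin, 4, 34), (29, Yan, 28, 34), (29, Yan, 34, 34), (29, Yan, 4, 34), (34, Gus, 2, 10), (34, Gus, 2, 20), (34, Gus, 2, 21), (34, Gus, 20, 10), (34, Gus, 20, 20), (34, Gus, 20, 21), (34, Gus, 32, 10), (34, Gus, 32, 20), (34, Gus, 32, 21), (34, Pat, 2, 10), (34, Pat, 2, 20), (34, Pat, 2, 21), (34, Pat, 20, 10), (34, Pat, 20, 20), (34, Pat, 20, 21), (34, Pat, 32, 10), (34, Pat, 32, 20), (34, Pat, 32, 21), (34, Rae, 2, 10), (34, Rae, 2, 20), (34, Rae, 2, 21), (34, Rae, 20, 10), (34, Rae, 20, 20), (34, Rae, 20, 21), (34, Rae, 32, 10), (34, Rae, 32, 20), (34, Rae, 32, 21), (34, Uma, 2, 10), (34, Uma, 2, 20), (34, Uma, 2, 21), (34, Uma, 20, 10), (34, Uma, 20, 20), (34, Uma, 20, 21), (34, Uma, 32, 10), (34, Uma, 32, 20), (34, Uma, 32, 21)}
Apply σ_{sid ≠ 29}; surviving tuples: {(34, Gus, 2, 10), (34, Gus, 2, 20), (34, Gus, 2, 21), (34, Gus, 20, 10), (34, Gus, 20, 20), (34, Gus, 20, 21), (34, Gus, 32, 10), (34, Gus, 32, 20), (34, Gus, 32, 21), (34, Pat, 2, 10), (34, Pat, 2, 20), (34, Pat, 2, 21), (34, Pat, 20, 10), (34, Pat, 20, 20), (34, Pat, 20, 21), (34, Pat, 32, 10), (34, Pat, 32, 20), (34, Pat, 32, 21), (34, Rae, 2, 10), (34, Rae, 2, 20), (34, Rae, 2, 21), (34, Rae, 20, 10), (34, Rae, 20, 20), (34, Rae, 20, 21), (34, Rae, 32, 10), (34, Rae, 32, 20), (34, Rae, 32, 21), (34, Uma, 2, 10), (34, Uma, 2, 20), (34, Uma, 2, 21), (34, Uma, 20, 10), (34, Uma, 20, 20), (34, Uma, 20, 21), (34, Uma, 32, 10), (34, Uma, 32, 20), (34, Uma, 32, 21)}
π[price, cname, sid]: project onto (price, cname, sid) (24 duplicate(s) eliminated) → {(10, Gus, 34), (10, Pat, 34), (10, Rae, 34), (10, Uma, 34), (20, Gus, 34), (20, Pat, 34), (20, Rae, 34), (20, Uma, 34), (21, Gus, 34), (21, Pat, 34), (21, Rae, 34), (21, Uma, 34)}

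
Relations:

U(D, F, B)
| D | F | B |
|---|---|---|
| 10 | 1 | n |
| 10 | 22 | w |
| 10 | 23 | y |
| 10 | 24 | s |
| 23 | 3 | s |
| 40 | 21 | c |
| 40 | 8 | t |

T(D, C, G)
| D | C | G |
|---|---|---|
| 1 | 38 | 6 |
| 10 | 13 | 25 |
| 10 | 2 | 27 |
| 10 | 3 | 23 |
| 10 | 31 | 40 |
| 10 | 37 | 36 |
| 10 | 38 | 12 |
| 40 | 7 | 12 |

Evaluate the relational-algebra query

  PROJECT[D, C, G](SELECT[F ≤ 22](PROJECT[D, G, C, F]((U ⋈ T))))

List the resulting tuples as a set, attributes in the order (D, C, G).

{(10, 13, 25), (10, 2, 27), (10, 3, 23), (10, 31, 40), (10, 37, 36), (10, 38, 12), (40, 7, 12)}

U ⋈ T (natural join on D): {(10, 1, n, 13, 25), (10, 1, n, 2, 27), (10, 1, n, 3, 23), (10, 1, n, 31, 40), (10, 1, n, 37, 36), (10, 1, n, 38, 12), (10, 22, w, 13, 25), (10, 22, w, 2, 27), (10, 22, w, 3, 23), (10, 22, w, 31, 40), (10, 22, w, 37, 36), (10, 22, w, 38, 12), (10, 23, y, 13, 25), (10, 23, y, 2, 27), (10, 23, y, 3, 23), (10, 23, y, 31, 40), (10, 23, y, 37, 36), (10, 23, y, 38, 12), (10, 24, s, 13, 25), (10, 24, s, 2, 27), (10, 24, s, 3, 23), (10, 24, s, 31, 40), (10, 24, s, 37, 36), (10, 24, s, 38, 12), (40, 21, c, 7, 12), (40, 8, t, 7, 12)}
Projecting to D, G, C, F: {(10, 12, 38, 1), (10, 12, 38, 22), (10, 12, 38, 23), (10, 12, 38, 24), (10, 23, 3, 1), (10, 23, 3, 22), (10, 23, 3, 23), (10, 23, 3, 24), (10, 25, 13, 1), (10, 25, 13, 22), (10, 25, 13, 23), (10, 25, 13, 24), (10, 27, 2, 1), (10, 27, 2, 22), (10, 27, 2, 23), (10, 27, 2, 24), (10, 36, 37, 1), (10, 36, 37, 22), (10, 36, 37, 23), (10, 36, 37, 24), (10, 40, 31, 1), (10, 40, 31, 22), (10, 40, 31, 23), (10, 40, 31, 24), (40, 12, 7, 21), (40, 12, 7, 8)}
Filtering on F ≤ 22 leaves {(10, 12, 38, 1), (10, 12, 38, 22), (10, 23, 3, 1), (10, 23, 3, 22), (10, 25, 13, 1), (10, 25, 13, 22), (10, 27, 2, 1), (10, 27, 2, 22), (10, 36, 37, 1), (10, 36, 37, 22), (10, 40, 31, 1), (10, 40, 31, 22), (40, 12, 7, 21), (40, 12, 7, 8)}.
Projecting to D, C, G (7 duplicate(s) eliminated): {(10, 13, 25), (10, 2, 27), (10, 3, 23), (10, 31, 40), (10, 37, 36), (10, 38, 12), (40, 7, 12)}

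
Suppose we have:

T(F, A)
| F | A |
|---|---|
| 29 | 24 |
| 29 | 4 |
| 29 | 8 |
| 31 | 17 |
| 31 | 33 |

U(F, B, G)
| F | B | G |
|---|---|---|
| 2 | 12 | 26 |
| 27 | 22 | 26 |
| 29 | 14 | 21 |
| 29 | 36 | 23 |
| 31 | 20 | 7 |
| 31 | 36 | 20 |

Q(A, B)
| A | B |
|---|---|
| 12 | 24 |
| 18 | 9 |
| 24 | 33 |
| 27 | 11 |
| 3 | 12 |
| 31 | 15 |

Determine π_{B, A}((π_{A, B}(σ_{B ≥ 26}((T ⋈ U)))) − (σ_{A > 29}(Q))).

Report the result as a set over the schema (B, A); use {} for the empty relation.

{(36, 17), (36, 24), (36, 33), (36, 4), (36, 8)}

Natural join on F: {(29, 24, 14, 21), (29, 24, 36, 23), (29, 4, 14, 21), (29, 4, 36, 23), (29, 8, 14, 21), (29, 8, 36, 23), (31, 17, 20, 7), (31, 17, 36, 20), (31, 33, 20, 7), (31, 33, 36, 20)}
σ[B ≥ 26]: keep tuples satisfying B ≥ 26 → {(29, 24, 36, 23), (29, 4, 36, 23), (29, 8, 36, 23), (31, 17, 36, 20), (31, 33, 36, 20)}
Keep only column(s) A, B: {(17, 36), (24, 36), (33, 36), (4, 36), (8, 36)}
σ[A > 29]: keep tuples satisfying A > 29 → {(31, 15)}
Taking the difference: {(17, 36), (24, 36), (33, 36), (4, 36), (8, 36)}
Keep only column(s) B, A: {(36, 17), (36, 24), (36, 33), (36, 4), (36, 8)}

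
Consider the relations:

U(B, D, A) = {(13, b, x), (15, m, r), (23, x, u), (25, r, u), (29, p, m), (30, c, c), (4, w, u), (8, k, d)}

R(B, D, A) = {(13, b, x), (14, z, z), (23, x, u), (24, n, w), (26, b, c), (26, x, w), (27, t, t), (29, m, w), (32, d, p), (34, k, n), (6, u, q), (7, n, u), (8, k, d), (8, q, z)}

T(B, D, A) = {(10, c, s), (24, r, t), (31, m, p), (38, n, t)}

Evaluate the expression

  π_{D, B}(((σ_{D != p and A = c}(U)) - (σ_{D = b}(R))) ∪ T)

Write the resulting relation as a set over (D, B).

{(c, 10), (c, 30), (m, 31), (n, 38), (r, 24)}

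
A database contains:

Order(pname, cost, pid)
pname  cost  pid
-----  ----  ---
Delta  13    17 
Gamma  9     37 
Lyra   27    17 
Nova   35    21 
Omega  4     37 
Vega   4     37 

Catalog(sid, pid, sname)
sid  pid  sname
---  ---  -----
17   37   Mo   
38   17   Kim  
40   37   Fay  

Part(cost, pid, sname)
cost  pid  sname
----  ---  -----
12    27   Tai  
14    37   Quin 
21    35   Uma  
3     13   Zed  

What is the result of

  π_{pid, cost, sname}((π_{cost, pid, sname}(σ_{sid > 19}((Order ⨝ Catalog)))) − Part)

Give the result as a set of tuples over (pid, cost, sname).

{(17, 13, Kim), (17, 27, Kim), (37, 4, Fay), (37, 9, Fay)}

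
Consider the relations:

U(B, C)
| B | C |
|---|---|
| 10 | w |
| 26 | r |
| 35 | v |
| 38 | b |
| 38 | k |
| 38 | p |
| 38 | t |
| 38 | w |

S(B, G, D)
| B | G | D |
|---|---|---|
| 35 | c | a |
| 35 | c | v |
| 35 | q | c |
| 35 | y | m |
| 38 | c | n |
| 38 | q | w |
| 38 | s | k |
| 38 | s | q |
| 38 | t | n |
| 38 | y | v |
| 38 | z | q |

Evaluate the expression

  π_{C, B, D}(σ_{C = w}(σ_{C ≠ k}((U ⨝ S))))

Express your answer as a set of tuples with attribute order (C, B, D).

{(w, 38, k), (w, 38, n), (w, 38, q), (w, 38, v), (w, 38, w)}

Natural join on B: {(35, v, c, a), (35, v, c, v), (35, v, q, c), (35, v, y, m), (38, b, c, n), (38, b, q, w), (38, b, s, k), (38, b, s, q), (38, b, t, n), (38, b, y, v), (38, b, z, q), (38, k, c, n), (38, k, q, w), (38, k, s, k), (38, k, s, q), (38, k, t, n), (38, k, y, v), (38, k, z, q), (38, p, c, n), (38, p, q, w), (38, p, s, k), (38, p, s, q), (38, p, t, n), (38, p, y, v), (38, p, z, q), (38, t, c, n), (38, t, q, w), (38, t, s, k), (38, t, s, q), (38, t, t, n), (38, t, y, v), (38, t, z, q), (38, w, c, n), (38, w, q, w), (38, w, s, k), (38, w, s, q), (38, w, t, n), (38, w, y, v), (38, w, z, q)}
σ[C ≠ k]: keep tuples satisfying C ≠ k → {(35, v, c, a), (35, v, c, v), (35, v, q, c), (35, v, y, m), (38, b, c, n), (38, b, q, w), (38, b, s, k), (38, b, s, q), (38, b, t, n), (38, b, y, v), (38, b, z, q), (38, p, c, n), (38, p, q, w), (38, p, s, k), (38, p, s, q), (38, p, t, n), (38, p, y, v), (38, p, z, q), (38, t, c, n), (38, t, q, w), (38, t, s, k), (38, t, s, q), (38, t, t, n), (38, t, y, v), (38, t, z, q), (38, w, c, n), (38, w, q, w), (38, w, s, k), (38, w, s, q), (38, w, t, n), (38, w, y, v), (38, w, z, q)}
σ[C = w]: keep tuples satisfying C = w → {(38, w, c, n), (38, w, q, w), (38, w, s, k), (38, w, s, q), (38, w, t, n), (38, w, y, v), (38, w, z, q)}
Projecting to C, B, D (2 duplicate(s) eliminated): {(w, 38, k), (w, 38, n), (w, 38, q), (w, 38, v), (w, 38, w)}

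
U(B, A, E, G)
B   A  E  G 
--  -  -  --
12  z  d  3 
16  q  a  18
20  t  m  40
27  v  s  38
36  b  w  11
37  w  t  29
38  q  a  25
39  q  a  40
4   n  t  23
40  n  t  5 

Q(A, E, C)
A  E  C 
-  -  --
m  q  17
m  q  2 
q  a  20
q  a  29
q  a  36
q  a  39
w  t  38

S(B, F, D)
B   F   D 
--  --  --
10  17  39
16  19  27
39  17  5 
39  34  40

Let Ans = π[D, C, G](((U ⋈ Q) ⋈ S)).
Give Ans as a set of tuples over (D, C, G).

Natural join on A, E: {(16, q, a, 18, 20), (16, q, a, 18, 29), (16, q, a, 18, 36), (16, q, a, 18, 39), (37, w, t, 29, 38), (38, q, a, 25, 20), (38, q, a, 25, 29), (38, q, a, 25, 36), (38, q, a, 25, 39), (39, q, a, 40, 20), (39, q, a, 40, 29), (39, q, a, 40, 36), (39, q, a, 40, 39)}
Natural join on B: {(16, q, a, 18, 20, 19, 27), (16, q, a, 18, 29, 19, 27), (16, q, a, 18, 36, 19, 27), (16, q, a, 18, 39, 19, 27), (39, q, a, 40, 20, 17, 5), (39, q, a, 40, 20, 34, 40), (39, q, a, 40, 29, 17, 5), (39, q, a, 40, 29, 34, 40), (39, q, a, 40, 36, 17, 5), (39, q, a, 40, 36, 34, 40), (39, q, a, 40, 39, 17, 5), (39, q, a, 40, 39, 34, 40)}
Keep only column(s) D, C, G: {(27, 20, 18), (27, 29, 18), (27, 36, 18), (27, 39, 18), (40, 20, 40), (40, 29, 40), (40, 36, 40), (40, 39, 40), (5, 20, 40), (5, 29, 40), (5, 36, 40), (5, 39, 40)}

{(27, 20, 18), (27, 29, 18), (27, 36, 18), (27, 39, 18), (40, 20, 40), (40, 29, 40), (40, 36, 40), (40, 39, 40), (5, 20, 40), (5, 29, 40), (5, 36, 40), (5, 39, 40)}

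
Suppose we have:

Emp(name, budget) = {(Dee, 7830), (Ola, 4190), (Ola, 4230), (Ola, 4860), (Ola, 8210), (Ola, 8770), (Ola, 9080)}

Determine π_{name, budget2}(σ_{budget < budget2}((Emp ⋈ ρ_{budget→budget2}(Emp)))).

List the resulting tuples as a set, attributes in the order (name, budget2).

ρ[budget→budget2]: schema becomes (name, budget2); tuples unchanged.
Emp ⋈ ρ_{budget→budget2}(Emp) (natural join on name): {(Dee, 7830, 7830), (Ola, 4190, 4190), (Ola, 4190, 4230), (Ola, 4190, 4860), (Ola, 4190, 8210), (Ola, 4190, 8770), (Ola, 4190, 9080), (Ola, 4230, 4190), (Ola, 4230, 4230), (Ola, 4230, 4860), (Ola, 4230, 8210), (Ola, 4230, 8770), (Ola, 4230, 9080), (Ola, 4860, 4190), (Ola, 4860, 4230), (Ola, 4860, 4860), (Ola, 4860, 8210), (Ola, 4860, 8770), (Ola, 4860, 9080), (Ola, 8210, 4190), (Ola, 8210, 4230), (Ola, 8210, 4860), (Ola, 8210, 8210), (Ola, 8210, 8770), (Ola, 8210, 9080), (Ola, 8770, 4190), (Ola, 8770, 4230), (Ola, 8770, 4860), (Ola, 8770, 8210), (Ola, 8770, 8770), (Ola, 8770, 9080), (Ola, 9080, 4190), (Ola, 9080, 4230), (Ola, 9080, 4860), (Ola, 9080, 8210), (Ola, 9080, 8770), (Ola, 9080, 9080)}
σ[budget < budget2]: keep tuples satisfying budget < budget2 → {(Ola, 4190, 4230), (Ola, 4190, 4860), (Ola, 4190, 8210), (Ola, 4190, 8770), (Ola, 4190, 9080), (Ola, 4230, 4860), (Ola, 4230, 8210), (Ola, 4230, 8770), (Ola, 4230, 9080), (Ola, 4860, 8210), (Ola, 4860, 8770), (Ola, 4860, 9080), (Ola, 8210, 8770), (Ola, 8210, 9080), (Ola, 8770, 9080)}
Projecting to name, budget2 (10 duplicate(s) eliminated): {(Ola, 4230), (Ola, 4860), (Ola, 8210), (Ola, 8770), (Ola, 9080)}

{(Ola, 4230), (Ola, 4860), (Ola, 8210), (Ola, 8770), (Ola, 9080)}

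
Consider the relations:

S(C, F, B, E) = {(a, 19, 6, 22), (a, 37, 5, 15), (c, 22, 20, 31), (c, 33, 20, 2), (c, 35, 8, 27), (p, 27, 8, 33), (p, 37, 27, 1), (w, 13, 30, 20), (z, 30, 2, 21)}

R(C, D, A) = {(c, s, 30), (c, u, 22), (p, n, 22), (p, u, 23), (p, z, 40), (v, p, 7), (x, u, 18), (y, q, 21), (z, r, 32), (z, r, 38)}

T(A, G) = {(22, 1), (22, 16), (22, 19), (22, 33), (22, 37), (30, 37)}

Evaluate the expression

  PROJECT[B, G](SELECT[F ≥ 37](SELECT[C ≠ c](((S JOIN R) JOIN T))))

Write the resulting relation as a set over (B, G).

{(27, 1), (27, 16), (27, 19), (27, 33), (27, 37)}

Joining S and R on C yields {(c, 22, 20, 31, s, 30), (c, 22, 20, 31, u, 22), (c, 33, 20, 2, s, 30), (c, 33, 20, 2, u, 22), (c, 35, 8, 27, s, 30), (c, 35, 8, 27, u, 22), (p, 27, 8, 33, n, 22), (p, 27, 8, 33, u, 23), (p, 27, 8, 33, z, 40), (p, 37, 27, 1, n, 22), (p, 37, 27, 1, u, 23), (p, 37, 27, 1, z, 40), (z, 30, 2, 21, r, 32), (z, 30, 2, 21, r, 38)}.
Joining (S JOIN R) and T on A yields {(c, 22, 20, 31, s, 30, 37), (c, 22, 20, 31, u, 22, 1), (c, 22, 20, 31, u, 22, 16), (c, 22, 20, 31, u, 22, 19), (c, 22, 20, 31, u, 22, 33), (c, 22, 20, 31, u, 22, 37), (c, 33, 20, 2, s, 30, 37), (c, 33, 20, 2, u, 22, 1), (c, 33, 20, 2, u, 22, 16), (c, 33, 20, 2, u, 22, 19), (c, 33, 20, 2, u, 22, 33), (c, 33, 20, 2, u, 22, 37), (c, 35, 8, 27, s, 30, 37), (c, 35, 8, 27, u, 22, 1), (c, 35, 8, 27, u, 22, 16), (c, 35, 8, 27, u, 22, 19), (c, 35, 8, 27, u, 22, 33), (c, 35, 8, 27, u, 22, 37), (p, 27, 8, 33, n, 22, 1), (p, 27, 8, 33, n, 22, 16), (p, 27, 8, 33, n, 22, 19), (p, 27, 8, 33, n, 22, 33), (p, 27, 8, 33, n, 22, 37), (p, 37, 27, 1, n, 22, 1), (p, 37, 27, 1, n, 22, 16), (p, 37, 27, 1, n, 22, 19), (p, 37, 27, 1, n, 22, 33), (p, 37, 27, 1, n, 22, 37)}.
σ[C ≠ c]: keep tuples satisfying C ≠ c → {(p, 27, 8, 33, n, 22, 1), (p, 27, 8, 33, n, 22, 16), (p, 27, 8, 33, n, 22, 19), (p, 27, 8, 33, n, 22, 33), (p, 27, 8, 33, n, 22, 37), (p, 37, 27, 1, n, 22, 1), (p, 37, 27, 1, n, 22, 16), (p, 37, 27, 1, n, 22, 19), (p, 37, 27, 1, n, 22, 33), (p, 37, 27, 1, n, 22, 37)}
σ[F ≥ 37]: keep tuples satisfying F ≥ 37 → {(p, 37, 27, 1, n, 22, 1), (p, 37, 27, 1, n, 22, 16), (p, 37, 27, 1, n, 22, 19), (p, 37, 27, 1, n, 22, 33), (p, 37, 27, 1, n, 22, 37)}
π_{B, G} gives {(27, 1), (27, 16), (27, 19), (27, 33), (27, 37)}.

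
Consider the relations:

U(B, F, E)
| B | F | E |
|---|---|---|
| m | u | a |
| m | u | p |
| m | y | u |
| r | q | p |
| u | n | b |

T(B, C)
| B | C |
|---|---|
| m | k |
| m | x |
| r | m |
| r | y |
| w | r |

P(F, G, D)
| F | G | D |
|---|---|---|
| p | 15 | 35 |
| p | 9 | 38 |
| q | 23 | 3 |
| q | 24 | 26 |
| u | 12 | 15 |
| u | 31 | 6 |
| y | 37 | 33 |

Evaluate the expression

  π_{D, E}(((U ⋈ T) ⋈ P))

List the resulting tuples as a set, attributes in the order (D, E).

Joining U and T on B yields {(m, u, a, k), (m, u, a, x), (m, u, p, k), (m, u, p, x), (m, y, u, k), (m, y, u, x), (r, q, p, m), (r, q, p, y)}.
Joining (U ⋈ T) and P on F yields {(m, u, a, k, 12, 15), (m, u, a, k, 31, 6), (m, u, a, x, 12, 15), (m, u, a, x, 31, 6), (m, u, p, k, 12, 15), (m, u, p, k, 31, 6), (m, u, p, x, 12, 15), (m, u, p, x, 31, 6), (m, y, u, k, 37, 33), (m, y, u, x, 37, 33), (r, q, p, m, 23, 3), (r, q, p, m, 24, 26), (r, q, p, y, 23, 3), (r, q, p, y, 24, 26)}.
Keep only column(s) D, E (7 duplicate(s) eliminated): {(15, a), (15, p), (26, p), (3, p), (33, u), (6, a), (6, p)}

{(15, a), (15, p), (26, p), (3, p), (33, u), (6, a), (6, p)}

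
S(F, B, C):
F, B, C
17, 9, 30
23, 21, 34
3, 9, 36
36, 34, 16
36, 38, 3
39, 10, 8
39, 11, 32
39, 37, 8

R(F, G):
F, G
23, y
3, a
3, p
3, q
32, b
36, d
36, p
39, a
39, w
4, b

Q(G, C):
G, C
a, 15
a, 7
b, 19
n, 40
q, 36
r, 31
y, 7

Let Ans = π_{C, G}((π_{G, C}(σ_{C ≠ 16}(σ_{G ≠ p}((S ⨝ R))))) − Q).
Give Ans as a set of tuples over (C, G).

S ⋈ R (natural join on F): {(23, 21, 34, y), (3, 9, 36, a), (3, 9, 36, p), (3, 9, 36, q), (36, 34, 16, d), (36, 34, 16, p), (36, 38, 3, d), (36, 38, 3, p), (39, 10, 8, a), (39, 10, 8, w), (39, 11, 32, a), (39, 11, 32, w), (39, 37, 8, a), (39, 37, 8, w)}
Selection G ≠ p: {(23, 21, 34, y), (3, 9, 36, a), (3, 9, 36, q), (36, 34, 16, d), (36, 38, 3, d), (39, 10, 8, a), (39, 10, 8, w), (39, 11, 32, a), (39, 11, 32, w), (39, 37, 8, a), (39, 37, 8, w)}
Selection C ≠ 16: {(23, 21, 34, y), (3, 9, 36, a), (3, 9, 36, q), (36, 38, 3, d), (39, 10, 8, a), (39, 10, 8, w), (39, 11, 32, a), (39, 11, 32, w), (39, 37, 8, a), (39, 37, 8, w)}
π[G, C]: project onto (G, C) (2 duplicate(s) eliminated) → {(a, 32), (a, 36), (a, 8), (d, 3), (q, 36), (w, 32), (w, 8), (y, 34)}
Set difference of the two operands is {(a, 32), (a, 36), (a, 8), (d, 3), (w, 32), (w, 8), (y, 34)}.
π[C, G]: project onto (C, G) → {(3, d), (32, a), (32, w), (34, y), (36, a), (8, a), (8, w)}

{(3, d), (32, a), (32, w), (34, y), (36, a), (8, a), (8, w)}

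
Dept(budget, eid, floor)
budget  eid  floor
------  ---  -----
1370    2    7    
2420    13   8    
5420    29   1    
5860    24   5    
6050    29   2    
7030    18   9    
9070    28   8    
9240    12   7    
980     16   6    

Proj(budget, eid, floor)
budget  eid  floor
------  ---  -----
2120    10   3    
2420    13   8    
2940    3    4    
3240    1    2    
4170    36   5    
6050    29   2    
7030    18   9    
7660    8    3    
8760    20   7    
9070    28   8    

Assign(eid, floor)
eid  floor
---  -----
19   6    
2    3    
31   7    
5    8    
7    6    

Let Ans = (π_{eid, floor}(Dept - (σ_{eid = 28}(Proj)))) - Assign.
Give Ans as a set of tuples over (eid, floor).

{(12, 7), (13, 8), (16, 6), (18, 9), (2, 7), (24, 5), (29, 1), (29, 2)}

Selection eid = 28: {(9070, 28, 8)}
Taking the difference: {(1370, 2, 7), (2420, 13, 8), (5420, 29, 1), (5860, 24, 5), (6050, 29, 2), (7030, 18, 9), (9240, 12, 7), (980, 16, 6)}
Keep only column(s) eid, floor: {(12, 7), (13, 8), (16, 6), (18, 9), (2, 7), (24, 5), (29, 1), (29, 2)}
Taking the difference: {(12, 7), (13, 8), (16, 6), (18, 9), (2, 7), (24, 5), (29, 1), (29, 2)}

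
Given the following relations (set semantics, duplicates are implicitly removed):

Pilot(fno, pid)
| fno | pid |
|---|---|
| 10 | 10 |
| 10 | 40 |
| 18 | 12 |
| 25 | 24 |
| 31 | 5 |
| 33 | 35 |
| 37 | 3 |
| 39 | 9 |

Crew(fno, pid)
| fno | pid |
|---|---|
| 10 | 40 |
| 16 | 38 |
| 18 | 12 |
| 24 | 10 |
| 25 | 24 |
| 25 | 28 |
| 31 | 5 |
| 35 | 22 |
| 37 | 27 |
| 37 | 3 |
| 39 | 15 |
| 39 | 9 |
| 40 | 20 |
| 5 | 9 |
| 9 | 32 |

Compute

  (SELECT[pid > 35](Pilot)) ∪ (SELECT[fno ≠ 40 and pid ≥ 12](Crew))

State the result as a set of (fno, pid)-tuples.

{(10, 40), (16, 38), (18, 12), (25, 24), (25, 28), (35, 22), (37, 27), (39, 15), (9, 32)}

σ[pid > 35]: keep tuples satisfying pid > 35 → {(10, 40)}
σ[fno ≠ 40 and pid ≥ 12]: keep tuples satisfying fno ≠ 40 and pid ≥ 12 → {(10, 40), (16, 38), (18, 12), (25, 24), (25, 28), (35, 22), (37, 27), (39, 15), (9, 32)}
Set union of the two operands is {(10, 40), (16, 38), (18, 12), (25, 24), (25, 28), (35, 22), (37, 27), (39, 15), (9, 32)}.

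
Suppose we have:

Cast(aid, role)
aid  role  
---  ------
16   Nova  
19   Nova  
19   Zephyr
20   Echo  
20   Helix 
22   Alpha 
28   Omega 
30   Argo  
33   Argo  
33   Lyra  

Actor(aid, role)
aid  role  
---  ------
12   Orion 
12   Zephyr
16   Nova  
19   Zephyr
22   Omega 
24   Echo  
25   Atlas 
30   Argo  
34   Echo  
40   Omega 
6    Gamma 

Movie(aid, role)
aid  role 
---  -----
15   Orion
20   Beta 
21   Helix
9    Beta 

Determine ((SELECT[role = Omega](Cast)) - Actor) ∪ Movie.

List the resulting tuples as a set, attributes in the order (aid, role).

Apply σ_{role = Omega}; surviving tuples: {(28, Omega)}
Difference: {(28, Omega)} with {(12, Orion), (12, Zephyr), (16, Nova), (19, Zephyr), (22, Omega), (24, Echo), (25, Atlas), (30, Argo), (34, Echo), (40, Omega), (6, Gamma)} → {(28, Omega)}
Union: {(28, Omega)} with {(15, Orion), (20, Beta), (21, Helix), (9, Beta)} → {(15, Orion), (20, Beta), (21, Helix), (28, Omega), (9, Beta)}

{(15, Orion), (20, Beta), (21, Helix), (28, Omega), (9, Beta)}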